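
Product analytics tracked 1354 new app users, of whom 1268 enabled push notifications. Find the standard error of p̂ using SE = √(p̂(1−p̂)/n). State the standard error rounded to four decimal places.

SE = 0.0066

The sample proportion is 1268/1354 = 0.93648.
p̂(1−p̂) = 0.93648·0.06352 = 0.059485.
SE = √(0.059485/1354) = √0.000043933 = 0.0066.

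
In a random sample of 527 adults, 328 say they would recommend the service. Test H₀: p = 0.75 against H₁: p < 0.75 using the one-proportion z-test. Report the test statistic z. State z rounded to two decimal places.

z = -6.77

With x = 328 successes in n = 527, p̂ = 0.62239.
Under H₀, SE = √(p₀(1−p₀)/n) = √(0.75·0.25/527) = √0.000355787 = 0.018862.
z = (p̂ − p₀)/SE = (0.62239 − 0.75)/0.018862 = -6.77.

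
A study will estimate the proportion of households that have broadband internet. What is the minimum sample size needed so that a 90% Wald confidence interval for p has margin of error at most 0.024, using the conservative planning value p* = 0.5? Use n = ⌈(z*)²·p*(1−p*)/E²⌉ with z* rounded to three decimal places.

The 90% critical value is z* = 1.645.
p*(1−p*) = 0.2500.
(z*)²·p*(1−p*)/E² = 2.706025·0.2500/0.000576 = 1174.490.
⌈1174.490⌉ = 1175.

n = 1175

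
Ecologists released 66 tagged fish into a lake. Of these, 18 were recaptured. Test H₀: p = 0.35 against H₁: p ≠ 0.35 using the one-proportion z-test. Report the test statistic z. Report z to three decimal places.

Sample proportion p̂ = 18/66 = 0.27273.
SE₀ = √(0.35·0.65/66) = 0.058711.
Test statistic: z = -0.07727/0.058711 = -1.316.

z = -1.316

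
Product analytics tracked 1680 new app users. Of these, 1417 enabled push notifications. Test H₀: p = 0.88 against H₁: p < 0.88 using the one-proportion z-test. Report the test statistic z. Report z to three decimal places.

z = -4.610

Sample proportion p̂ = 1417/1680 = 0.84345.
Under H₀, SE = √(p₀(1−p₀)/n) = √(0.88·0.12/1680) = √0.000062857 = 0.007928.
z = (0.84345 − 0.88)/0.007928 = -0.03655/0.007928 = -4.610.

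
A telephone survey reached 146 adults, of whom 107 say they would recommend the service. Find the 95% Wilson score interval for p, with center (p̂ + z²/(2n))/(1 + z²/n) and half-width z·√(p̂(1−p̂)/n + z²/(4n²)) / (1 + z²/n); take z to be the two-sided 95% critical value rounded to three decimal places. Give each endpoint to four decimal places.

p̂ = 107/146 = 0.73288; z = 1.960, so z² = 3.841600.
1 + z²/n = 1.026312.
Center = (0.73288 + 0.013156)/1.026312 = 0.72691.
Radicand: p̂(1−p̂)/n + z²/(4n²) = 0.001340880 + 0.000045055 = 0.001385935.
Half-width = 1.960·√0.001385935/1.026312 = 0.07110.
So the interval runs from 0.6558 to 0.7980.

(0.6558, 0.7980)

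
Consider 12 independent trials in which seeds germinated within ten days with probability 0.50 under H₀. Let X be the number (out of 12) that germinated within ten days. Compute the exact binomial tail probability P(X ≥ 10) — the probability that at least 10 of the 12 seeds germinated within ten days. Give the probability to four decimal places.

P = 0.0193

X is binomial with n = 12 and p = 0.50.
P(X ≥ 10) = C(12,10)·0.50^10·0.50^2 + C(12,11)·0.50^11·0.50^1 + C(12,12)·0.50^12·0.50^0.
= 0.016113 + 0.002930 + 0.000244 = 0.0193.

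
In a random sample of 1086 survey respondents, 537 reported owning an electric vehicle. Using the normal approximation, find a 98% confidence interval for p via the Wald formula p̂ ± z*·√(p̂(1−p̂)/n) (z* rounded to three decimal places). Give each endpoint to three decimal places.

The sample proportion is 537/1086 = 0.49448.
Standard error of p̂: √(0.249969/1086) = √0.000230174 = 0.015172.
z* = 2.326 at the 98% level.
Margin of error: 2.326 × 0.015172 = 0.03529.
So the interval runs from 0.459 to 0.530.

(0.459, 0.530)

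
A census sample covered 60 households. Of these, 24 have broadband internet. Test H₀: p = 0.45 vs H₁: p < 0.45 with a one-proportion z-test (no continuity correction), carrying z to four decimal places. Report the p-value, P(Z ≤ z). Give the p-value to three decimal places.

With x = 24 successes in n = 60, p̂ = 0.40000.
Null standard error: √(0.45·0.55/60) = √0.004125000 = 0.064226.
z = (p̂ − p₀)/SE = (24/60 − 0.45)/0.064226 ≈ -0.7785.
p-value = P(Z ≤ z) with z = -0.7785 → 0.218.

p-value = 0.218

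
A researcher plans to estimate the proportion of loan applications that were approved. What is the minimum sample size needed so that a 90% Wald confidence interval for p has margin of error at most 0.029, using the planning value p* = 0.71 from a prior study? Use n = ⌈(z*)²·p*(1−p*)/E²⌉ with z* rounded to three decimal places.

For 90% confidence, z* = 1.645.
p*(1−p*) = 0.71·0.29 = 0.2059.
(z*)²·p*(1−p*)/E² = 2.706025·0.2059/0.000841 = 662.510.
Rounding up, n = 663.

n = 663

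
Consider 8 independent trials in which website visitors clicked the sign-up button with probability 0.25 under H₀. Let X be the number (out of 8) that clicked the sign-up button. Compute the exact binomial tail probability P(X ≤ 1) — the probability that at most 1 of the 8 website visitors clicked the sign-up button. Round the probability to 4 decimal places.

X ~ Binomial(n=8, p=0.25).
P(X ≤ 1) = C(8,0)·0.25^0·0.75^8 + C(8,1)·0.25^1·0.75^7.
= 0.100113 + 0.266968 = 0.3671.

P = 0.3671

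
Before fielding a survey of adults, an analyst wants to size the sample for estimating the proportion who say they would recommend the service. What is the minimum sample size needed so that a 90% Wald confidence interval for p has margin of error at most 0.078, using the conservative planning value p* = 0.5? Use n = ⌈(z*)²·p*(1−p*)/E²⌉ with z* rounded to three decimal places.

n = 112

For 90% confidence, z* = 1.645.
p*(1−p*) = 0.2500.
(z*)²·p*(1−p*)/E² = 2.706025·0.2500/0.006084 = 111.194.
⌈111.194⌉ = 112.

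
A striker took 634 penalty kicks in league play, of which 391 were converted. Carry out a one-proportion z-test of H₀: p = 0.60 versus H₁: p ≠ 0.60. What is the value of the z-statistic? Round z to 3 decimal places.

z = 0.859

Sample proportion p̂ = 391/634 = 0.61672.
Under H₀, SE = √(p₀(1−p₀)/n) = √(0.60·0.40/634) = √0.000378549 = 0.019456.
z = (0.61672 − 0.60)/0.019456 = 0.01672/0.019456 = 0.859.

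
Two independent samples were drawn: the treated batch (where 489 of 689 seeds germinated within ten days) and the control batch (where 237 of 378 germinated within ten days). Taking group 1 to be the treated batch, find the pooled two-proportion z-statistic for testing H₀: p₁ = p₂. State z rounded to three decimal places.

p̂₁ = 489/689 = 0.70972, p̂₂ = 237/378 = 0.62698.
Pooling: p̂ = 726/1067 = 0.68041.
SE = √[p̂(1−p̂)(1/n₁+1/n₂)] = √[0.68041·0.31959·(1/689+1/378)] ≈ 0.029847.
z = (p̂₁ − p̂₂)/SE = (0.70972 − 0.62698)/0.029847 = 0.08274/0.029847 = 2.772.

z = 2.772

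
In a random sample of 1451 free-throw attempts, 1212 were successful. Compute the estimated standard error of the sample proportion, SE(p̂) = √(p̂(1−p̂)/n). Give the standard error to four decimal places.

p̂ = 1212/1451 = 0.83529.
p̂(1−p̂) = 0.83529·0.16471 = 0.137581.
Dividing by n and taking the root: √0.000094818 = 0.0097.

SE = 0.0097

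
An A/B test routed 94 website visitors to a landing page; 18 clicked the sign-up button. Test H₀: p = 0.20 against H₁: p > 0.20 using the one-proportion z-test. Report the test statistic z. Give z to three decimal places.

z = -0.206

With x = 18 successes in n = 94, p̂ = 0.19149.
SE₀ = √(0.20·0.80/94) = 0.041257.
z = (0.19149 − 0.20)/0.041257 = -0.00851/0.041257 = -0.206.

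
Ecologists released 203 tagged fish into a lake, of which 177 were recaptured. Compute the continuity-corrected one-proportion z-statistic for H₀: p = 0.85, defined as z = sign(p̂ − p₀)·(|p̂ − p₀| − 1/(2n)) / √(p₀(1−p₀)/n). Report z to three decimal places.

z = 0.776

p̂ = 177/203 = 0.87192. p̂ − p₀ = 0.021921.
1/(2n) = 0.002463.
Corrected numerator: |0.021921| − 0.002463 = 0.019458.
Under H₀, SE = √(p₀(1−p₀)/n) = √(0.85·0.15/203) = √0.000628079 = 0.025062.
z = (+)0.019458/0.025062 = 0.776.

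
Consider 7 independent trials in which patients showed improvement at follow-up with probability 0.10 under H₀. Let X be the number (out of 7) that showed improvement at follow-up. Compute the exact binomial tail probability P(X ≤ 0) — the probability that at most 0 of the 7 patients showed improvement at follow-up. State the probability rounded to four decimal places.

P = 0.4783

X is binomial with n = 7 and p = 0.10.
P(X ≤ 0) = C(7,0)·0.10^0·0.90^7.
= 0.478297 = 0.4783.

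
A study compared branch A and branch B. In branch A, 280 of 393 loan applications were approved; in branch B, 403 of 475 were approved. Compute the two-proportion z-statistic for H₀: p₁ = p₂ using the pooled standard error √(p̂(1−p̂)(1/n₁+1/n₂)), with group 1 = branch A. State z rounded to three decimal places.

Sample proportions: p̂₁ = 280/393 = 0.71247 and p̂₂ = 403/475 = 0.84842.
Pooling: p̂ = 683/868 = 0.78687.
SE = √[p̂(1−p̂)(1/n₁+1/n₂)] = √[0.78687·0.21313·(1/393+1/475)] ≈ 0.027925.
z = -0.13595/0.027925 = -4.868.

z = -4.868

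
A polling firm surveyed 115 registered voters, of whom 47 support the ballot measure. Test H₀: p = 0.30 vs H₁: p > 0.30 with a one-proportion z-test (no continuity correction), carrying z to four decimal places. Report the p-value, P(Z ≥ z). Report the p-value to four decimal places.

The sample proportion is 47/115 = 0.40870.
SE₀ = √(0.30·0.70/115) = 0.042733.
Test statistic (full precision, shown to 4 dp): z = (47/115 − 0.30)/SE₀ ≈ 2.5436.
p-value = P(Z ≥ z) with z = 2.5436 → 0.0055.

p-value = 0.0055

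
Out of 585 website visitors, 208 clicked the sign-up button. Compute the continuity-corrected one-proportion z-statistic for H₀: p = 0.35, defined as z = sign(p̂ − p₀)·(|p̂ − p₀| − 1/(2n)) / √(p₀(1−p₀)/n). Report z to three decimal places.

z = 0.238

With x = 208 successes in n = 585, p̂ = 0.35556. p̂ − p₀ = 0.005556.
1/(2n) = 0.000855.
Corrected numerator: |0.005556| − 0.000855 = 0.004701.
Null standard error: √(0.35·0.65/585) = √0.000388889 = 0.019720.
z = (+)0.004701/0.019720 = 0.238.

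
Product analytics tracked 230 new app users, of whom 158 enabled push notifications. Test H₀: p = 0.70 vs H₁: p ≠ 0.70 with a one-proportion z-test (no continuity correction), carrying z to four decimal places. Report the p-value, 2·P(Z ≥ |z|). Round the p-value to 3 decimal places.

Sample proportion p̂ = 158/230 = 0.68696.
Null standard error: √(0.70·0.30/230) = √0.000913043 = 0.030217.
z = (p̂ − p₀)/SE = (158/230 − 0.70)/0.030217 ≈ -0.4317.
From the standard normal, 2·P(Z ≥ |z|) = 0.666.

p-value = 0.666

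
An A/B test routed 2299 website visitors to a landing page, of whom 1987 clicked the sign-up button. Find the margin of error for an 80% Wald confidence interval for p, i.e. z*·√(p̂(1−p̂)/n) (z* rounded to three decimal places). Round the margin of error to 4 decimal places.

The sample proportion is 1987/2299 = 0.86429.
Standard error of p̂: √(0.117294/2299) = √0.000051019 = 0.007143.
For 80% confidence, z* = 1.282.
ME = 1.282·0.007143 = 0.0092.

ME = 0.0092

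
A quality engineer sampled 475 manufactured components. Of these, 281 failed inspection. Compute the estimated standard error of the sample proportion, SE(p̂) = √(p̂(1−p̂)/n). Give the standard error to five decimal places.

SE = 0.02255

The sample proportion is 281/475 = 0.59158.
p̂(1−p̂) = 0.241613.
SE = √(0.241613/475) = √0.000508659 = 0.02255.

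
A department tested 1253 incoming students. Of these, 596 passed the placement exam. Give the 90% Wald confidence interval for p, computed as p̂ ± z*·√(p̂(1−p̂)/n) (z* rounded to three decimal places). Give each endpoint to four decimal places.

(0.4525, 0.4989)

p̂ = 596/1253 = 0.47566.
SE(p̂) = √(0.47566·0.52434/1253) = 0.014108.
The 90% critical value is z* = 1.645.
Margin = 1.645·0.014108 = 0.02321.
Interval: 0.47566 ± 0.02321 → (0.4525, 0.4989).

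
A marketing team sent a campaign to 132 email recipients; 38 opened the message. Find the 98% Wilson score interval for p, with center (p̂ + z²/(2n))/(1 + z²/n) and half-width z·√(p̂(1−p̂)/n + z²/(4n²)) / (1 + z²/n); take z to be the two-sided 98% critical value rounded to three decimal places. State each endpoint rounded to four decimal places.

p̂ = 38/132 = 0.28788; z = 2.326, so z² = 5.410276.
1 + z²/n = 1.040987.
Adjusted center: (0.28788 + z²/(2n))/1.040987 = 0.29623.
Radicand: p̂(1−p̂)/n + z²/(4n²) = 0.001553065 + 0.000077627 = 0.001630692.
Half-width = z·√(radicand)/denom = 2.326·0.040382/1.040987 = 0.09023.
So the interval runs from 0.2060 to 0.3865.

(0.2060, 0.3865)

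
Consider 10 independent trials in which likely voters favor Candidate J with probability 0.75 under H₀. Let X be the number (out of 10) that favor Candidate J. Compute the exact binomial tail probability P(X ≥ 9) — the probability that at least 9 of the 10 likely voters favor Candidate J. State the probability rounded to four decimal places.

P = 0.2440

X ~ Binomial(n=10, p=0.75).
P(X ≥ 9) = C(10,9)·0.75^9·0.25^1 + C(10,10)·0.75^10·0.25^0.
= 0.187712 + 0.056314 = 0.2440.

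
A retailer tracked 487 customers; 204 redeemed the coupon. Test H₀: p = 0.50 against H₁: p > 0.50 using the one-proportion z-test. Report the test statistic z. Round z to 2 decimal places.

The sample proportion is 204/487 = 0.41889.
Null standard error: √(0.50·0.50/487) = √0.000513347 = 0.022657.
z = (p̂ − p₀)/SE = (0.41889 − 0.50)/0.022657 = -3.58.

z = -3.58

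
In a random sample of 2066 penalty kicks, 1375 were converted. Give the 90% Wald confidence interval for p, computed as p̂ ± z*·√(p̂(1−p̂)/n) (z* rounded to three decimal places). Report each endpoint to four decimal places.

(0.6485, 0.6826)

Sample proportion p̂ = 1375/2066 = 0.66554.
SE = √(p̂(1−p̂)/n) = √(0.222597/2066) = 0.010380.
The 90% critical value is z* = 1.645.
Margin of error: 1.645 × 0.010380 = 0.01708.
So the interval runs from 0.6485 to 0.6826.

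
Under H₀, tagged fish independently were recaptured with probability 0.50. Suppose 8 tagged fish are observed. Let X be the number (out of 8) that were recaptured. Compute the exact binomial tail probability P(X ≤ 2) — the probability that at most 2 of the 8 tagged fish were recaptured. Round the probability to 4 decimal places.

X is binomial with n = 8 and p = 0.50.
P(X ≤ 2) = C(8,0)·0.50^0·0.50^8 + C(8,1)·0.50^1·0.50^7 + C(8,2)·0.50^2·0.50^6.
= 0.003906 + 0.031250 + 0.109375 = 0.1445.

P = 0.1445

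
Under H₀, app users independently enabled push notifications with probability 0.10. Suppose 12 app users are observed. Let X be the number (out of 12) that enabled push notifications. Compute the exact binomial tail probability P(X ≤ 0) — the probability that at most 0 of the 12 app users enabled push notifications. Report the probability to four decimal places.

X ~ Binomial(n=12, p=0.10).
P(X ≤ 0) = C(12,0)·0.10^0·0.90^12.
= 0.282430 = 0.2824.

P = 0.2824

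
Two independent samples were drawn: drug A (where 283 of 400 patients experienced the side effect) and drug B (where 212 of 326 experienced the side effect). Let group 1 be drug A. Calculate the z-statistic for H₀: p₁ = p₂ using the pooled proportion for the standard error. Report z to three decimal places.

z = 1.646

Sample proportions: p̂₁ = 283/400 = 0.70750 and p̂₂ = 212/326 = 0.65031.
Pooled p̂ = (283+212)/(400+326) = 495/726 = 0.68182.
SE = √[p̂(1−p̂)(1/n₁+1/n₂)] = √[0.68182·0.31818·(1/400+1/326)] ≈ 0.034754.
z = 0.05719/0.034754 = 1.646.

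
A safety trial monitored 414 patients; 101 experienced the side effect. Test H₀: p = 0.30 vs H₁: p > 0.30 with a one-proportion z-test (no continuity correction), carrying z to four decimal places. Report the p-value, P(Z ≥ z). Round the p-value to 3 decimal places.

p-value = 0.994

p̂ = 101/414 = 0.24396.
SE₀ = √(0.30·0.70/414) = 0.022522.
z = (p̂ − p₀)/SE = (101/414 − 0.30)/0.022522 ≈ -2.4882.
p-value = P(Z ≥ z) with z = -2.4882 → 0.994.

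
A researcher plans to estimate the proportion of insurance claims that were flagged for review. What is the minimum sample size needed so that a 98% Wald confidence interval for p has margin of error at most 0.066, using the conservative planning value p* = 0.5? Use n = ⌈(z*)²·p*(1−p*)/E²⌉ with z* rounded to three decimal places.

For 98% confidence, z* = 2.326.
p*(1−p*) = 0.2500.
(z*)²·p*(1−p*)/E² = 5.410276·0.2500/0.004356 = 310.507.
Rounding up, n = 311.

n = 311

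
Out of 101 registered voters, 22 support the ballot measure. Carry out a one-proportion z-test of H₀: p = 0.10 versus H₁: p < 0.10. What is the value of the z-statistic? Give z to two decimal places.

z = 3.95

The sample proportion is 22/101 = 0.21782.
Null standard error: √(0.10·0.90/101) = √0.000891089 = 0.029851.
z = (0.21782 − 0.10)/0.029851 = 0.11782/0.029851 = 3.95.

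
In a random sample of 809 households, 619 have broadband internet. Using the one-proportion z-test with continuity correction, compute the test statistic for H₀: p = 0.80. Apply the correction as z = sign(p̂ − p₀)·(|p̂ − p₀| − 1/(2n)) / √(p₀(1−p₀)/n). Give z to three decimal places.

z = -2.435

With x = 619 successes in n = 809, p̂ = 0.76514. p̂ − p₀ = -0.034858.
Continuity correction 1/(2n) = 1/1618 = 0.000618.
Corrected numerator: |-0.034858| − 0.000618 = 0.034240.
SE₀ = √(0.80·0.20/809) = 0.014063.
z = (−)0.034240/0.014063 = -2.435.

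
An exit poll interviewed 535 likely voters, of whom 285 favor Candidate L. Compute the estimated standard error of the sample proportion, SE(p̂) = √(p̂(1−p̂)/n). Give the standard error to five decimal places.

SE = 0.02157

p̂ = 285/535 = 0.53271.
p̂(1−p̂) = 0.248930.
Dividing by n and taking the root: √0.000465290 = 0.02157.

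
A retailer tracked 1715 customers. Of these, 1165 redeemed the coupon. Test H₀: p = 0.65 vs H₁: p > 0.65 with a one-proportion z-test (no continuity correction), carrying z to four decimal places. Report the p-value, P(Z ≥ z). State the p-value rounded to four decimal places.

The sample proportion is 1165/1715 = 0.67930.
Null standard error: √(0.65·0.35/1715) = √0.000132653 = 0.011518.
Test statistic (full precision, shown to 4 dp): z = (1165/1715 − 0.65)/SE₀ ≈ 2.5440.
From the standard normal, P(Z ≥ z) = 0.0055.

p-value = 0.0055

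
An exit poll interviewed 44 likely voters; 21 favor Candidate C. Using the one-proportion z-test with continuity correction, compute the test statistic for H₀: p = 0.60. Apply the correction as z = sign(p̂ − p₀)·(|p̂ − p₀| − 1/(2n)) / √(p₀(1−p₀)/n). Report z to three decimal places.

z = -1.508

The sample proportion is 21/44 = 0.47727. p̂ − p₀ = -0.122727.
1/(2n) = 0.011364.
Corrected numerator: |-0.122727| − 0.011364 = 0.111363.
SE₀ = √(0.60·0.40/44) = 0.073855.
z = (−)0.111363/0.073855 = -1.508.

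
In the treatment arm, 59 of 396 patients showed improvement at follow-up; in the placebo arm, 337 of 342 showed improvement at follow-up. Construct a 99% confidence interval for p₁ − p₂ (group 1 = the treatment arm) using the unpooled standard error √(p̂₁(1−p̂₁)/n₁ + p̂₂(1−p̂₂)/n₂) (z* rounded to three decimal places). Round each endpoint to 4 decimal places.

(-0.8854, -0.7874)

p̂₁ = 59/396 = 0.14899, p̂₂ = 337/342 = 0.98538; p̂₁ − p̂₂ = -0.83639.
Unpooled SE = √(p̂₁(1−p̂₁)/n₁ + p̂₂(1−p̂₂)/n₂) = √(0.000320182 + 0.000042123) = 0.019034.
For 99% confidence, z* = 2.576. Margin of error = 0.04903.
Interval: -0.83639 ± 0.04903 → (-0.8854, -0.7874).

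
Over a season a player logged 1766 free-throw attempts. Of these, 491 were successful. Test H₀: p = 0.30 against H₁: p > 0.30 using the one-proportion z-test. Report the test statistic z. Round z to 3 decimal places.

p̂ = 491/1766 = 0.27803.
Under H₀, SE = √(p₀(1−p₀)/n) = √(0.30·0.70/1766) = √0.000118913 = 0.010905.
z = (0.27803 − 0.30)/0.010905 = -0.02197/0.010905 = -2.015.

z = -2.015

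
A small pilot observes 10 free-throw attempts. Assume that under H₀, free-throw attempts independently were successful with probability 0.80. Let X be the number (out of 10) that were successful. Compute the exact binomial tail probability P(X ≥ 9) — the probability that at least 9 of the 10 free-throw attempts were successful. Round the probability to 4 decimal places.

X is binomial with n = 10 and p = 0.80.
P(X ≥ 9) = C(10,9)·0.80^9·0.20^1 + C(10,10)·0.80^10·0.20^0.
= 0.268435 + 0.107374 = 0.3758.

P = 0.3758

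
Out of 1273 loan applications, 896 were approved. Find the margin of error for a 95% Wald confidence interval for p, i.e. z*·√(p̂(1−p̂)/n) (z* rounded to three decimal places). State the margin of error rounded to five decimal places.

The sample proportion is 896/1273 = 0.70385.
Standard error of p̂: √(0.208446/1273) = √0.000163744 = 0.012796.
z* = 1.960 at the 95% level.
ME = 1.960·0.012796 = 0.02508.

ME = 0.02508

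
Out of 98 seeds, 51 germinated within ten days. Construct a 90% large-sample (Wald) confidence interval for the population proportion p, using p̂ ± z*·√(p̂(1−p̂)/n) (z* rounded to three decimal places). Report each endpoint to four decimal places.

(0.4374, 0.6034)

Sample proportion p̂ = 51/98 = 0.52041.
Standard error of p̂: √(0.249584/98) = √0.002546770 = 0.050466.
The 90% critical value is z* = 1.645.
Margin = 1.645·0.050466 = 0.08302.
So the interval runs from 0.4374 to 0.6034.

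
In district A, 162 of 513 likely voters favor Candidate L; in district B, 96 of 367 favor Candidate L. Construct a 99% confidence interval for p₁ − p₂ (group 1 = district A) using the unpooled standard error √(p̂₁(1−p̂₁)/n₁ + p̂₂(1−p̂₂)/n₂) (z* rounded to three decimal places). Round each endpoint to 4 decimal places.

p̂₁ = 0.31579, p̂₂ = 0.26158, so the observed difference is 0.05421.
Unpooled SE = √(p̂₁(1−p̂₁)/n₁ + p̂₂(1−p̂₂)/n₂) = √(0.000421182 + 0.000526311) = 0.030781.
z* = 2.576 at the 99% level. Margin of error = 0.07929.
Interval: 0.05421 ± 0.07929 → (-0.0251, 0.1335).

(-0.0251, 0.1335)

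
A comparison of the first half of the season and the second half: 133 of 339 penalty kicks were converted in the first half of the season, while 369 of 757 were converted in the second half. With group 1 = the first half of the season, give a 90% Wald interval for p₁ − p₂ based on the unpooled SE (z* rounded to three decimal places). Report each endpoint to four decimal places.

p̂₁ = 0.39233, p̂₂ = 0.48745, so the observed difference is -0.09512.
SE = √(0.000703266 + 0.000330043) = √0.001033309 = 0.032145.
The 90% critical value is z* = 1.645. Margin = 1.645·0.032145 = 0.05288.
CI: -0.09512 ± 0.05288 = (-0.1480, -0.0422).

(-0.1480, -0.0422)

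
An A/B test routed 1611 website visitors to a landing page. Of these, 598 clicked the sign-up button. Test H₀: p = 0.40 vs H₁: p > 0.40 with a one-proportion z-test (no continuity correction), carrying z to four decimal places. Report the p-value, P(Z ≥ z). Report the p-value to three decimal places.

With x = 598 successes in n = 1611, p̂ = 0.37120.
SE₀ = √(0.40·0.60/1611) = 0.012206.
z = (p̂ − p₀)/SE = (598/1611 − 0.40)/0.012206 ≈ -2.3597.
p-value = P(Z ≥ z) with z = -2.3597 → 0.991.

p-value = 0.991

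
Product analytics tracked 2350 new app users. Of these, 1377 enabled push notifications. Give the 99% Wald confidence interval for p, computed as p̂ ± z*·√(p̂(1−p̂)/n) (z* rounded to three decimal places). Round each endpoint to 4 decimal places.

(0.5598, 0.6121)

The sample proportion is 1377/2350 = 0.58596.
Standard error of p̂: √(0.242611/2350) = √0.000103239 = 0.010161.
For 99% confidence, z* = 2.576.
Margin of error: 2.576 × 0.010161 = 0.02617.
CI: 0.58596 ± 0.02617 = (0.5598, 0.6121).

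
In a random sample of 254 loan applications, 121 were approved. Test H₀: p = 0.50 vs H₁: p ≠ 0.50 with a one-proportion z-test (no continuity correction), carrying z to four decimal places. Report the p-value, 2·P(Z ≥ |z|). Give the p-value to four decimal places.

p-value = 0.4515

Sample proportion p̂ = 121/254 = 0.47638.
Under H₀, SE = √(p₀(1−p₀)/n) = √(0.50·0.50/254) = √0.000984252 = 0.031373.
z = (p̂ − p₀)/SE = (121/254 − 0.50)/0.031373 ≈ -0.7529.
From the standard normal, 2·P(Z ≥ |z|) = 0.4515.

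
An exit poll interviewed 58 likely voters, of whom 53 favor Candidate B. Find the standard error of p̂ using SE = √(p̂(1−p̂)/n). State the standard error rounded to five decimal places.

SE = 0.03685

p̂ = 53/58 = 0.91379.
p̂(1−p̂) = 0.078778.
SE = √(0.078778/58) = √0.001358241 = 0.03685.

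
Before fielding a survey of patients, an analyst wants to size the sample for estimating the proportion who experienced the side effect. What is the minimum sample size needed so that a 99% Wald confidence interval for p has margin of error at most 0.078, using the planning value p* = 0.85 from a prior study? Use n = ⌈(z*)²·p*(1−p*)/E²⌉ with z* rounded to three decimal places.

z* = 2.576 at the 99% level.
p*(1−p*) = 0.1275.
(z*)²·p*(1−p*)/E² = 6.635776·0.1275/0.006084 = 139.063.
⌈139.063⌉ = 140.

n = 140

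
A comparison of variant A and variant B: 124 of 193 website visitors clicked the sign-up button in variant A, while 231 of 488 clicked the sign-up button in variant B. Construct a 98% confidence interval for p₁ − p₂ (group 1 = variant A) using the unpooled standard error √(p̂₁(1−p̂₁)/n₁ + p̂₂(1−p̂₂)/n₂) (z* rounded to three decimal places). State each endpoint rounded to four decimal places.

p̂₁ = 124/193 = 0.64249, p̂₂ = 231/488 = 0.47336; p̂₁ − p̂₂ = 0.16913.
Unpooled SE = √(p̂₁(1−p̂₁)/n₁ + p̂₂(1−p̂₂)/n₂) = √(0.001190142 + 0.000510841) = 0.041243.
z* = 2.326 at the 98% level. Margin = 2.326·0.041243 = 0.09593.
Interval: 0.16913 ± 0.09593 → (0.0732, 0.2651).

(0.0732, 0.2651)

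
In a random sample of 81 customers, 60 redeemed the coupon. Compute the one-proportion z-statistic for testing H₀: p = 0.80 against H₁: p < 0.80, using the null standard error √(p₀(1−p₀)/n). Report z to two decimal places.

z = -1.33

Sample proportion p̂ = 60/81 = 0.74074.
SE₀ = √(0.80·0.20/81) = 0.044444.
z = (0.74074 − 0.80)/0.044444 = -0.05926/0.044444 = -1.33.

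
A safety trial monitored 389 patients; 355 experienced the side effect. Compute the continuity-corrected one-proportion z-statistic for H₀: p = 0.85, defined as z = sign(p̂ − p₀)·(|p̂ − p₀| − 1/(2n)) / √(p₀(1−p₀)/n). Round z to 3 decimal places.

z = 3.387

Sample proportion p̂ = 355/389 = 0.91260. p̂ − p₀ = 0.062596.
1/(2n) = 0.001285.
Corrected numerator: |0.062596| − 0.001285 = 0.061311.
Under H₀, SE = √(p₀(1−p₀)/n) = √(0.85·0.15/389) = √0.000327763 = 0.018104.
z = +0.061311/0.018104 = 3.387.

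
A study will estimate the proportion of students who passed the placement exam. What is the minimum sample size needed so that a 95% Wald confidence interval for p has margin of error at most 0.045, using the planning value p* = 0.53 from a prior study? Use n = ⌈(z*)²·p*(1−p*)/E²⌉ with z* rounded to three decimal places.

For 95% confidence, z* = 1.960.
p*(1−p*) = 0.2491.
(z*)²·p*(1−p*)/E² = 3.841600·0.2491/0.002025 = 472.564.
Rounding up, n = 473.

n = 473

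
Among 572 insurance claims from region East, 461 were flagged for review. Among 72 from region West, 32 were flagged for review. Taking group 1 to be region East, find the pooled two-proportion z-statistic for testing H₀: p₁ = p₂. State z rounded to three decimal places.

z = 6.823

p̂₁ = 461/572 = 0.80594, p̂₂ = 32/72 = 0.44444.
Pooling: p̂ = 493/644 = 0.76553.
SE = √[p̂(1−p̂)(1/n₁+1/n₂)] = √[0.76553·0.23447·(1/572+1/72)] ≈ 0.052979.
z = (p̂₁ − p̂₂)/SE = (0.80594 − 0.44444)/0.052979 = 0.36150/0.052979 = 6.823.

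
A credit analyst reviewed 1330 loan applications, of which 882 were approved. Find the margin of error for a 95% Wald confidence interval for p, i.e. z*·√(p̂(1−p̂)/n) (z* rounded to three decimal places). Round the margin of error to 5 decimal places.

ME = 0.02540

Sample proportion p̂ = 882/1330 = 0.66316.
SE = √(p̂(1−p̂)/n) = √(0.223380/1330) = 0.012960.
The 95% critical value is z* = 1.960.
ME = 1.960·0.012960 = 0.02540.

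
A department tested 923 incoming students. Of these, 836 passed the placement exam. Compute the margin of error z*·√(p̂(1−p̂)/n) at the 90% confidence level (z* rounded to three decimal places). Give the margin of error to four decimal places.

ME = 0.0158

Sample proportion p̂ = 836/923 = 0.90574.
Standard error of p̂: √(0.085373/923) = √0.000092495 = 0.009617.
z* = 1.645 at the 90% level.
So ME = 0.0158.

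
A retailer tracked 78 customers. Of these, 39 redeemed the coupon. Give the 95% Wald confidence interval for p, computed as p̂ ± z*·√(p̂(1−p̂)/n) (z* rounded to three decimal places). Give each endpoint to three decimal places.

With x = 39 successes in n = 78, p̂ = 0.50000.
SE = √(p̂(1−p̂)/n) = √(0.250000/78) = 0.056614.
The 95% critical value is z* = 1.960.
Margin of error: 1.960 × 0.056614 = 0.11096.
CI: 0.50000 ± 0.11096 = (0.389, 0.611).

(0.389, 0.611)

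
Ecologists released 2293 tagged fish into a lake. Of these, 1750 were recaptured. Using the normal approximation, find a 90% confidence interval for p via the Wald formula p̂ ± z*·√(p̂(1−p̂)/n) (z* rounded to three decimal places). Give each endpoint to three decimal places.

(0.749, 0.778)

Sample proportion p̂ = 1750/2293 = 0.76319.
SE(p̂) = √(0.76319·0.23681/2293) = 0.008878.
For 90% confidence, z* = 1.645.
Margin = 1.645·0.008878 = 0.01460.
CI: 0.76319 ± 0.01460 = (0.749, 0.778).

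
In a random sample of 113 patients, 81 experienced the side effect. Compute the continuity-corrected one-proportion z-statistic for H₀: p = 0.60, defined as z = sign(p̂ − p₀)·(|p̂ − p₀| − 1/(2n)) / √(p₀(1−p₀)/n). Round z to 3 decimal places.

z = 2.439

The sample proportion is 81/113 = 0.71681. p̂ − p₀ = 0.116814.
Continuity correction 1/(2n) = 1/226 = 0.004425.
Corrected numerator: |0.116814| − 0.004425 = 0.112389.
SE₀ = √(0.60·0.40/113) = 0.046086.
z = +0.112389/0.046086 = 2.439.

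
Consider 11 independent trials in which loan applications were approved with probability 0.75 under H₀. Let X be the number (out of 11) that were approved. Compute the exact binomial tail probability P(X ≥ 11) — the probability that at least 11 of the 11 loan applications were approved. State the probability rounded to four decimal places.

X ~ Binomial(n=11, p=0.75).
P(X ≥ 11) = C(11,11)·0.75^11·0.25^0.
= 0.042235 = 0.0422.

P = 0.0422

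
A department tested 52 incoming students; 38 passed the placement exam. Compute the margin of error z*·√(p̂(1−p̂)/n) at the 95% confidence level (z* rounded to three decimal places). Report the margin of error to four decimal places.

ME = 0.1206

p̂ = 38/52 = 0.73077.
Standard error of p̂: √(0.196746/52) = √0.003783569 = 0.061511.
The 95% critical value is z* = 1.960.
So ME = 0.1206.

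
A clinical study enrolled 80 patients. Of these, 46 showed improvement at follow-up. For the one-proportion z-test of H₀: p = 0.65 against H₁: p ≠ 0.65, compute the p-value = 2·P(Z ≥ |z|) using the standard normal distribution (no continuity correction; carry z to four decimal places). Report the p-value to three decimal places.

The sample proportion is 46/80 = 0.57500.
Null standard error: √(0.65·0.35/80) = √0.002843750 = 0.053327.
z = (p̂ − p₀)/SE = (46/80 − 0.65)/0.053327 ≈ -1.4064.
p-value = 2·P(Z ≥ |z|) with z = -1.4064 → 0.160.

p-value = 0.160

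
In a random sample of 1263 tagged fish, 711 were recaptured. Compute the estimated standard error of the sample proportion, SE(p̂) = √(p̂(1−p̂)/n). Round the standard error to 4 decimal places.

With x = 711 successes in n = 1263, p̂ = 0.56295.
p̂(1−p̂) = 0.56295·0.43705 = 0.246037.
SE = √(0.246037/1263) = 0.0140.

SE = 0.0140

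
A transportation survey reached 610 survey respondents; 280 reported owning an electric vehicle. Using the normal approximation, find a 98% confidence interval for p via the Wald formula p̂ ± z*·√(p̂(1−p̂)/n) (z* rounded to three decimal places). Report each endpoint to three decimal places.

The sample proportion is 280/610 = 0.45902.
Standard error of p̂: √(0.248320/610) = √0.000407083 = 0.020176.
z* = 2.326 at the 98% level.
Margin = 2.326·0.020176 = 0.04693.
CI: 0.45902 ± 0.04693 = (0.412, 0.506).

(0.412, 0.506)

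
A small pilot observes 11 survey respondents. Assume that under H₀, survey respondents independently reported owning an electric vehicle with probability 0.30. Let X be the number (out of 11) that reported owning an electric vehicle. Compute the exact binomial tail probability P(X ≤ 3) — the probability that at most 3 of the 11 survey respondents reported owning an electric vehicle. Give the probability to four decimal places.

X is binomial with n = 11 and p = 0.30.
P(X ≤ 3) = C(11,0)·0.30^0·0.70^11 + C(11,1)·0.30^1·0.70^10 + C(11,2)·0.30^2·0.70^9 + C(11,3)·0.30^3·0.70^8.
= 0.019773 + 0.093217 + 0.199750 + 0.256822 = 0.5696.

P = 0.5696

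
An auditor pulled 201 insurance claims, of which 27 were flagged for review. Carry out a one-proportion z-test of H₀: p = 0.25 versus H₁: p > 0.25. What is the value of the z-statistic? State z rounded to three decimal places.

p̂ = 27/201 = 0.13433.
Null standard error: √(0.25·0.75/201) = √0.000932836 = 0.030542.
z = (p̂ − p₀)/SE = (0.13433 − 0.25)/0.030542 = -3.787.

z = -3.787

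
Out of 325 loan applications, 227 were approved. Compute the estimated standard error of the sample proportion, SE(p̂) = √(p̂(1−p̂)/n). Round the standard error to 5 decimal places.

SE = 0.02546

p̂ = 227/325 = 0.69846.
p̂(1−p̂) = 0.69846·0.30154 = 0.210614.
SE = √(0.210614/325) = 0.02546.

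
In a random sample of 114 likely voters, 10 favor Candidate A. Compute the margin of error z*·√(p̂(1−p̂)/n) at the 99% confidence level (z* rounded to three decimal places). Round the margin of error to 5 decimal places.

p̂ = 10/114 = 0.08772.
SE = √(p̂(1−p̂)/n) = √(0.080025/114) = 0.026495.
For 99% confidence, z* = 2.576.
Margin of error = z*·SE = 2.576 × 0.026495 = 0.06825.

ME = 0.06825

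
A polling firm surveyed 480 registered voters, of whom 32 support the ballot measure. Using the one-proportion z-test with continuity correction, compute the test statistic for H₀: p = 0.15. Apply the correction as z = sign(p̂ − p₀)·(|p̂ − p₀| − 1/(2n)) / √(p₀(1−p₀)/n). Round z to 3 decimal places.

Sample proportion p̂ = 32/480 = 0.06667. p̂ − p₀ = -0.083333.
1/(2n) = 0.001042.
Corrected numerator: |-0.083333| − 0.001042 = 0.082291.
SE₀ = √(0.15·0.85/480) = 0.016298.
z = −0.082291/0.016298 = -5.049.

z = -5.049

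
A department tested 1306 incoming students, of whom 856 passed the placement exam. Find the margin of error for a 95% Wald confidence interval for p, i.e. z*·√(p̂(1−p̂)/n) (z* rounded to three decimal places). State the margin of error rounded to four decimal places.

ME = 0.0258

With x = 856 successes in n = 1306, p̂ = 0.65544.
SE = √(p̂(1−p̂)/n) = √(0.225840/1306) = 0.013150.
The 95% critical value is z* = 1.960.
So ME = 0.0258.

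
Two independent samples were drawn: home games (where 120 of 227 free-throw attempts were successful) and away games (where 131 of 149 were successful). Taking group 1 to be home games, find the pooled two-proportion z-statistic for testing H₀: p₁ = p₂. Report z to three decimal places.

p̂₁ = 120/227 = 0.52863, p̂₂ = 131/149 = 0.87919.
Pooled p̂ = (120+131)/(227+149) = 251/376 = 0.66755.
SE = √[p̂(1−p̂)(1/n₁+1/n₂)] = √[0.66755·0.33245·(1/227+1/149)] ≈ 0.049670.
z = -0.35056/0.049670 = -7.058.

z = -7.058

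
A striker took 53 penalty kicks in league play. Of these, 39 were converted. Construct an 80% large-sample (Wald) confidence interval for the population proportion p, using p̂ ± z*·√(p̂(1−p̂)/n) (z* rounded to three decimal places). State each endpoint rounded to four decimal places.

With x = 39 successes in n = 53, p̂ = 0.73585.
Standard error of p̂: √(0.194375/53) = √0.003667457 = 0.060560.
z* = 1.282 at the 80% level.
Margin of error: 1.282 × 0.060560 = 0.07764.
CI: 0.73585 ± 0.07764 = (0.6582, 0.8135).

(0.6582, 0.8135)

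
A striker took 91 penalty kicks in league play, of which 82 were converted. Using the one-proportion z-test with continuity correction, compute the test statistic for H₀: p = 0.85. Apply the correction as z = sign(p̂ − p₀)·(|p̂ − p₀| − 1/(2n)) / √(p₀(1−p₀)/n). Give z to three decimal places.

Sample proportion p̂ = 82/91 = 0.90110. p̂ − p₀ = 0.051099.
1/(2n) = 0.005495.
Corrected numerator: |0.051099| − 0.005495 = 0.045604.
Under H₀, SE = √(p₀(1−p₀)/n) = √(0.85·0.15/91) = √0.001401099 = 0.037431.
z = +0.045604/0.037431 = 1.218.

z = 1.218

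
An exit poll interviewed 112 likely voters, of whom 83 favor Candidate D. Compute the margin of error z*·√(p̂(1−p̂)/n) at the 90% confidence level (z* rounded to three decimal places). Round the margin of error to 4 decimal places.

p̂ = 83/112 = 0.74107.
Standard error of p̂: √(0.191885/112) = √0.001713255 = 0.041391.
The 90% critical value is z* = 1.645.
So ME = 0.0681.

ME = 0.0681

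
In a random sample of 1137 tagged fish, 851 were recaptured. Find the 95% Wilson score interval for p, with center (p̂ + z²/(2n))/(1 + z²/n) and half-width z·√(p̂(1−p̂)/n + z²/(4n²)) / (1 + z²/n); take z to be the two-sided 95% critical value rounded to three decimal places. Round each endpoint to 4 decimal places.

p̂ = 851/1137 = 0.74846; z = 1.960, so z² = 3.841600.
1 + z²/n = 1.003379.
Adjusted center: (0.74846 + z²/(2n))/1.003379 = 0.74762.
Radicand: p̂(1−p̂)/n + z²/(4n²) = 0.000165582 + 0.000000743 = 0.000166325.
Half-width = z·√(radicand)/denom = 1.960·0.012897/1.003379 = 0.02519.
So the interval runs from 0.7224 to 0.7728.

(0.7224, 0.7728)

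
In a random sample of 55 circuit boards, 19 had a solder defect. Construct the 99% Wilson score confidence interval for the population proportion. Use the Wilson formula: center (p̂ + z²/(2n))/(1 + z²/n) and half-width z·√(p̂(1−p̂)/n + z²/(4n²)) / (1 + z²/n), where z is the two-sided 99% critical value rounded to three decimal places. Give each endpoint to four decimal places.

(0.2052, 0.5190)

p̂ = 19/55 = 0.34545; z = 2.576, so z² = 6.635776.
1 + z²/n = 1.120650.
Adjusted center: (0.34545 + z²/(2n))/1.120650 = 0.36209.
Radicand: p̂(1−p̂)/n + z²/(4n²) = 0.004111195 + 0.000548411 = 0.004659606.
Half-width = 2.576·√0.004659606/1.120650 = 0.15691.
So the interval runs from 0.2052 to 0.5190.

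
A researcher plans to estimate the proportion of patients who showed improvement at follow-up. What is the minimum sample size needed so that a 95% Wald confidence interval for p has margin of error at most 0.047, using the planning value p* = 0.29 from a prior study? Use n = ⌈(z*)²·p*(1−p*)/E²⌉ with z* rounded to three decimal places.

n = 359

The 95% critical value is z* = 1.960.
p*(1−p*) = 0.29·0.71 = 0.2059.
(z*)²·p*(1−p*)/E² = 3.841600·0.2059/0.002209 = 358.074.
Rounding up, n = 359.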